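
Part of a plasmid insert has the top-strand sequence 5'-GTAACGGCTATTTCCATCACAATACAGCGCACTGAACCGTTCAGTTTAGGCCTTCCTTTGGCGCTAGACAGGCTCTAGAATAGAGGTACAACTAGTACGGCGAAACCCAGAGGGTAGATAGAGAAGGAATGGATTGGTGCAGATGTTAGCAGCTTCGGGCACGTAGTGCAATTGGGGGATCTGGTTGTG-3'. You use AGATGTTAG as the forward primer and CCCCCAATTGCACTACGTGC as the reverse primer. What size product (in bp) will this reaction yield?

38 bp

The forward primer matches the template at positions 141–149.
Reverse complement of the reverse primer: GCACGTAGTGCAATTGGGGG. This occurs on the top strand at positions 159–178.
The product runs from position 141 to position 178, so its length is 178 − 141 + 1 = 38 bp.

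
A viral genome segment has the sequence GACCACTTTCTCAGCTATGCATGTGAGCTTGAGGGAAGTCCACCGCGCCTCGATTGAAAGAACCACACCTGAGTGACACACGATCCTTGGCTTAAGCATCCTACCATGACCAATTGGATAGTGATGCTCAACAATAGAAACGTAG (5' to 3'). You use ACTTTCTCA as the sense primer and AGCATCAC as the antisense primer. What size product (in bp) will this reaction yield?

The forward primer matches the template at positions 5–13.
Taking the reverse complement of AGCATCAC gives GTGATGCT, found at positions 121–128 on the template; the primer anneals here to the top strand with its 3' end pointing upstream.
Amplicon spans positions 5–128: 124 bp.

124 bp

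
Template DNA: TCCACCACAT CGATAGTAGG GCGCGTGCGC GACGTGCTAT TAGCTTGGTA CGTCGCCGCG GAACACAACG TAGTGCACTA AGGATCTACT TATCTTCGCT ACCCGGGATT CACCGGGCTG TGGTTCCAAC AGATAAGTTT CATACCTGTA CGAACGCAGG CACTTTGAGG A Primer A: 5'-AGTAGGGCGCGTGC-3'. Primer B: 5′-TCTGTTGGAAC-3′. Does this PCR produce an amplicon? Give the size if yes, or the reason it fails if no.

Primer A (AGTAGGGCGCGTGC) matches the top strand at positions 15–28; it acts as a forward primer.
Primer B's reverse complement is GTTCCAACAGA, matching the top strand at positions 123–133; it acts as a reverse primer.
The 3' ends face each other across positions 15–133, giving a 119 bp product.

Yes — a 119 bp product.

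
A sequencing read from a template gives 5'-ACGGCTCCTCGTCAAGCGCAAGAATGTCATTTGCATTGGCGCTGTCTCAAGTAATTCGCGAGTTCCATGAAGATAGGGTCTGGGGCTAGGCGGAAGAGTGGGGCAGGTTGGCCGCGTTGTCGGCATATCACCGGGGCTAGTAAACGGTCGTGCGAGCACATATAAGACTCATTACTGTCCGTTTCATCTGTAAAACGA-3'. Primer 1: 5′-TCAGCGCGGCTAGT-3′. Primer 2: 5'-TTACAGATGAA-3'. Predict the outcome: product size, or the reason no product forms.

Primer 1 (TCAGCGCGGCTAGT) does not match the top strand, and its reverse complement ACTAGCCGCGCTGA does not match either.
With no annealing site for primer 1, no amplification occurs.

No product — primer 1 has no binding site in the template.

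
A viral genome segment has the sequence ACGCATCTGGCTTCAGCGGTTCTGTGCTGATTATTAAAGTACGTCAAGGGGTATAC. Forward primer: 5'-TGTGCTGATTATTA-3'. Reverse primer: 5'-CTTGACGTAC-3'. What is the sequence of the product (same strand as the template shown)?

5'-TGTGCTGATTATTAAAGTACGTCAAG-3'

Scanning the template, TGTGCTGATTATTA occurs at positions 23–36; this primer anneals to the bottom strand there with its 3' end pointing downstream.
Reverse complement of the reverse primer: GTACGTCAAG. This occurs on the top strand at positions 39–48.
The product is the template from position 23 through 48 (26 bp).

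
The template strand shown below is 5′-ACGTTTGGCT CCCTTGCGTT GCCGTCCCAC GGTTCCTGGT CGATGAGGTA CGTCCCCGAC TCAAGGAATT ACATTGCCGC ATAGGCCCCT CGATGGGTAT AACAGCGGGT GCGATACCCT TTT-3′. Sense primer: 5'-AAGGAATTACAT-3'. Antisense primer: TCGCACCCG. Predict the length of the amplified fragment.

Scanning the template, AAGGAATTACAT occurs at positions 63–74; this primer anneals to the bottom strand there with its 3' end pointing downstream.
The reverse primer's reverse complement is CGGGTGCGA, which matches the template at positions 106–114.
Product length = (reverse-primer end) − (forward-primer start) + 1 = 114 − 63 + 1 = 52 bp.

52 bp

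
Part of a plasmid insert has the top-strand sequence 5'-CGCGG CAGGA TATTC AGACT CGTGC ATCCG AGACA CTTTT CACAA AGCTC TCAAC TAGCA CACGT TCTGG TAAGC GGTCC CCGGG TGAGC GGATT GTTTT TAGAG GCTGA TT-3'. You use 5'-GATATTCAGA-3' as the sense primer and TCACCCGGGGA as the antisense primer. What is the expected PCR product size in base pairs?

80 bp

The forward primer matches the template at positions 9–18.
The reverse primer's reverse complement is TCCCCGGGTGA, which matches the template at positions 78–88.
Amplicon spans positions 9–88: 80 bp.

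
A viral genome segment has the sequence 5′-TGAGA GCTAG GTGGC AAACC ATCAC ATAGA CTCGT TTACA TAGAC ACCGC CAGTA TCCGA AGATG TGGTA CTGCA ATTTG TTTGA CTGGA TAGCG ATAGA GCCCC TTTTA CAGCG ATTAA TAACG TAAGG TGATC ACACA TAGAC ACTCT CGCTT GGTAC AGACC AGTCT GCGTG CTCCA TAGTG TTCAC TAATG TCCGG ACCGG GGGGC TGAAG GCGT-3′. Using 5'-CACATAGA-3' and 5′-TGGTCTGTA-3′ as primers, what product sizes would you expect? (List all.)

144 bp, 30 bp

The forward primer CACATAGA matches the top strand at positions 23–30, 137–144.
The reverse primer's reverse complement is TACAGACCA, matching at positions 158–166.
Each forward site pairs with the reverse site to give a product ending at position 166: sizes 144, 30 bp.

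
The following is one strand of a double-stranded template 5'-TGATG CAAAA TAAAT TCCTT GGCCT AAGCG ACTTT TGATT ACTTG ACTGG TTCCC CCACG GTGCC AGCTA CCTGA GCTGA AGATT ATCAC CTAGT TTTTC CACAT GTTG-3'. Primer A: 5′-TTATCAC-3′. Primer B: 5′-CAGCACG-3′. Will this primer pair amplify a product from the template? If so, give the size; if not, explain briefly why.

Primer B (CAGCACG) does not match the top strand, and its reverse complement CGTGCTG does not match either.
With no annealing site for primer B, no amplification occurs.

No product — primer B has no binding site in the template.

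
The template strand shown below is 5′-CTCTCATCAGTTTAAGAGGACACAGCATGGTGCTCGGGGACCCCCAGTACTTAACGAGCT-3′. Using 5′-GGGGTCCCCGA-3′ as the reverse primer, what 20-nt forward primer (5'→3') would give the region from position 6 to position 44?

The reverse primer's reverse complement TCGGGGACCCC matches the template at positions 34–44; the product starts at position 6.
The forward primer is identical to the top strand over positions 6–25: ATCAGTTTAAGAGGACACAG.

5'-ATCAGTTTAAGAGGACACAG-3'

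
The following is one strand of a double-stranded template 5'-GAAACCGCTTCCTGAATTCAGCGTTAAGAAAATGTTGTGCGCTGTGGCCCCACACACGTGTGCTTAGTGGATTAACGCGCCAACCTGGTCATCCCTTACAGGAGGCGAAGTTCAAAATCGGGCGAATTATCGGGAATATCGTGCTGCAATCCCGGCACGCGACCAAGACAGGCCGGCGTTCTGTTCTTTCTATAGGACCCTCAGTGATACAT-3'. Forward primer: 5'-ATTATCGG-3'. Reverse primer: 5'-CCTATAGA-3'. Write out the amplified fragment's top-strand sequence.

5'-ATTATCGGGAATATCGTGCTGCAATCCCGGCACGCGACCAAGACAGGCCGGCGTTCTGTTCTTTCTATAGG-3'

Scanning the template, ATTATCGG occurs at positions 126–133; this primer anneals to the bottom strand there with its 3' end pointing downstream.
The reverse primer's reverse complement is TCTATAGG, which matches the template at positions 189–196.
The product is the template from position 126 through 196 (71 bp).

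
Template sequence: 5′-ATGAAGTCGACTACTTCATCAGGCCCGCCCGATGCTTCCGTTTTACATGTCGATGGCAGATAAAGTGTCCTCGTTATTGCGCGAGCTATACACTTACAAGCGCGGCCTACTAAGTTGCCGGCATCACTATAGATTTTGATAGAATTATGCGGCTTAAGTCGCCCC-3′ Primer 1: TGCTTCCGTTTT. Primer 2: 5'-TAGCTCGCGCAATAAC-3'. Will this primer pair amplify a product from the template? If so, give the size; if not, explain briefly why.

Yes — a 56 bp product.

Primer 1 (TGCTTCCGTTTT) matches the top strand at positions 33–44; it acts as a forward primer.
Primer 2's reverse complement is GTTATTGCGCGAGCTA, matching the top strand at positions 73–88; it acts as a reverse primer.
The 3' ends face each other across positions 33–88, giving a 56 bp product.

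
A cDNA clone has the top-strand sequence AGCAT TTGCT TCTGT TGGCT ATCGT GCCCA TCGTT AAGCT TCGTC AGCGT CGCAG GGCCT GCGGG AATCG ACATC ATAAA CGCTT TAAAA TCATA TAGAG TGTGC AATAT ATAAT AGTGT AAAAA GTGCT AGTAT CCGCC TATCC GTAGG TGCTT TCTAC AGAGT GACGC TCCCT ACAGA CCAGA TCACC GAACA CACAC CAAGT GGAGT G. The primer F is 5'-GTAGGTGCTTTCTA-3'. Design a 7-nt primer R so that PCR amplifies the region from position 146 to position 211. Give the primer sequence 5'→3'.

5'-CACTCCA-3'

The product's 3' end on the top strand is position 211.
The reverse primer anneals to the top strand over positions 205–211, i.e. to TGGAGTG.
Its sequence written 5'→3' is the reverse complement: CACTCCA.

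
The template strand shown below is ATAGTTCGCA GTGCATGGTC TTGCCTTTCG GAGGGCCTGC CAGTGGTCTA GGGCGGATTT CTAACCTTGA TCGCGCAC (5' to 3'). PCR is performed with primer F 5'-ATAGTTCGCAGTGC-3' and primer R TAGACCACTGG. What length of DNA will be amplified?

The forward primer matches the template at positions 1–14.
The reverse primer's reverse complement is CCAGTGGTCTA, which matches the template at positions 40–50.
Product length = (reverse-primer end) − (forward-primer start) + 1 = 50 − 1 + 1 = 50 bp.

50 bp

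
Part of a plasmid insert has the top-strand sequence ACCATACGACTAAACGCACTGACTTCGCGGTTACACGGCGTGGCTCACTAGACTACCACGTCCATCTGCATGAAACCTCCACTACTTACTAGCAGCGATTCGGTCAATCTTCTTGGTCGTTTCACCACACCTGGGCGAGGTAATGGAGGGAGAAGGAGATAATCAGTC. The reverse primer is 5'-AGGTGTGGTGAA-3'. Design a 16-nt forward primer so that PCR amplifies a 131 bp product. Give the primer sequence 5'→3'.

5'-CCATACGACTAAACGC-3'

The reverse primer's reverse complement TTCACCACACCT matches the template at positions 121–132, so the product ends at position 132.
A 131 bp product then starts at position 132 − 131 + 1 = 2.
The forward primer is identical to the top strand there: CCATACGACTAAACGC.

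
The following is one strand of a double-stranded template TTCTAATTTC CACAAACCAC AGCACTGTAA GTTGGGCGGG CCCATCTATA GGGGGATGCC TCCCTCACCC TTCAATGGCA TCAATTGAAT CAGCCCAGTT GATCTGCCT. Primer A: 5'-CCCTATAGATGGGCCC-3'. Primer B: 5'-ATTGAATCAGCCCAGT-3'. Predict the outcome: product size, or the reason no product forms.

Primer A (CCCTATAGATGGGCCC) has reverse complement GGGCCCATCTATAGGG, which matches the top strand at positions 38–53; primer A anneals to the top strand there with its 3' end pointing upstream toward position 38.
Primer B (ATTGAATCAGCCCAGT) matches the top strand directly at positions 84–99; it anneals to the bottom strand with its 3' end pointing downstream toward position 99.
The 3' ends diverge (primer A extends toward position 1, primer B toward position 109), so the primers never converge on a shared product.

No product — the primers' 3' ends point away from each other.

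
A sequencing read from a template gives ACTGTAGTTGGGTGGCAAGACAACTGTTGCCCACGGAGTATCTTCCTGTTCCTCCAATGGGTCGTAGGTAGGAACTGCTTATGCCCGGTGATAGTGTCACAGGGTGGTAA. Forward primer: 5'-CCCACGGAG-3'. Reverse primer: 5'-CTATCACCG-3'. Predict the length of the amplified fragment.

The forward primer matches the template at positions 30–38.
Taking the reverse complement of CTATCACCG gives CGGTGATAG, found at positions 86–94 on the template; the primer anneals here to the top strand with its 3' end pointing upstream.
The product runs from position 30 to position 94, so its length is 94 − 30 + 1 = 65 bp.

65 bp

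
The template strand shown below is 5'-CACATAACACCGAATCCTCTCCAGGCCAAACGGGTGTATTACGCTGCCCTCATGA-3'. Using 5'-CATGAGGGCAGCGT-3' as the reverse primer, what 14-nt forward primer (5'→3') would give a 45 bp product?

The reverse primer's reverse complement ACGCTGCCCTCATG matches the template at positions 41–54, so the product ends at position 54.
A 45 bp product then starts at position 54 − 45 + 1 = 10.
The forward primer is identical to the top strand there: CCGAATCCTCTCCA.

5'-CCGAATCCTCTCCA-3'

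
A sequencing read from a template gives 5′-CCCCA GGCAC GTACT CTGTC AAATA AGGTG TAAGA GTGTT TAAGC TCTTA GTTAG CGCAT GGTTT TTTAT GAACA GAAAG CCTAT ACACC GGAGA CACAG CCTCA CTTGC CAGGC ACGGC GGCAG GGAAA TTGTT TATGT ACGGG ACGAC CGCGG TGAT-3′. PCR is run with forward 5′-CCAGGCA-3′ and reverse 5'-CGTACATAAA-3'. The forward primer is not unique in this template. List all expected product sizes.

The forward primer CCAGGCA matches the top strand at positions 3–9, 110–116.
The reverse primer's reverse complement is TTTATGTACG, matching at positions 134–143.
Each forward site pairs with the reverse site to give a product ending at position 143: sizes 141, 34 bp.

141 bp, 34 bp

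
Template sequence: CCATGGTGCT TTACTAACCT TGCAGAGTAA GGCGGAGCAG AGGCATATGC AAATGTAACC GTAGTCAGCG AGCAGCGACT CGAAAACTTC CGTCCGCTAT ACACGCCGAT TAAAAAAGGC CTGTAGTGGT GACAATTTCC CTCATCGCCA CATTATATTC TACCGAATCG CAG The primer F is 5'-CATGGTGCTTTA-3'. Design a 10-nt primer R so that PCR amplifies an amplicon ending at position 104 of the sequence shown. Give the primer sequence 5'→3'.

5'-GTGTATAGCG-3'

The forward primer binds at positions 2–13; the product's 3' end on the top strand is position 104.
The reverse primer anneals to the top strand over positions 95–104, i.e. to CGCTATACAC.
Its sequence written 5'→3' is the reverse complement: GTGTATAGCG.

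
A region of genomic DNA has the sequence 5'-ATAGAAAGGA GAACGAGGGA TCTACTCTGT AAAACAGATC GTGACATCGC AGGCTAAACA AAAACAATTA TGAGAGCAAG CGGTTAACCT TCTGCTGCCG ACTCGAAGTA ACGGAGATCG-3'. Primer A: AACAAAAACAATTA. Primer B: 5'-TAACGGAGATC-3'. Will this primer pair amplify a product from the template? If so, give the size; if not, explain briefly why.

No product — both primers anneal to the same strand and extend in the same direction.

Primer A (AACAAAAACAATTA) matches the top strand at positions 57–70 (3' end points downstream).
Primer B (TAACGGAGATC) also matches the top strand directly, at positions 109–119 — its reverse complement GATCTCCGTTA is not present.
Both primers anneal to the bottom strand with 3' ends pointing the same way, so neither can prime synthesis back toward the other.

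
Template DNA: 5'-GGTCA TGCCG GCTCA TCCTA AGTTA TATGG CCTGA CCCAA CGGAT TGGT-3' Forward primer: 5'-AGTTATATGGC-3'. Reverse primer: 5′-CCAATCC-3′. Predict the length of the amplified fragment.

28 bp

Forward primer AGTTATATGGC is found on the top strand at positions 21–31.
The reverse primer's reverse complement is GGATTGG, which matches the template at positions 42–48.
The product runs from position 21 to position 48, so its length is 48 − 21 + 1 = 28 bp.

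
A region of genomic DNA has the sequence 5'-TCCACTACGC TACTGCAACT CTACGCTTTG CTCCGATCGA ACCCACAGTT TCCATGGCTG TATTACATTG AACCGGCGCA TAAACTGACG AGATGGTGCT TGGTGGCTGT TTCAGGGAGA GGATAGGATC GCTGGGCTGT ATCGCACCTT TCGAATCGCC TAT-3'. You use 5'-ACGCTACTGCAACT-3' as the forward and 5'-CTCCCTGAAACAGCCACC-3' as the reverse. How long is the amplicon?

The forward primer matches the template at positions 7–20.
Reverse complement of the reverse primer: GGTGGCTGTTTCAGGGAG. This occurs on the top strand at positions 102–119.
Product length = (reverse-primer end) − (forward-primer start) + 1 = 119 − 7 + 1 = 113 bp.

113 bp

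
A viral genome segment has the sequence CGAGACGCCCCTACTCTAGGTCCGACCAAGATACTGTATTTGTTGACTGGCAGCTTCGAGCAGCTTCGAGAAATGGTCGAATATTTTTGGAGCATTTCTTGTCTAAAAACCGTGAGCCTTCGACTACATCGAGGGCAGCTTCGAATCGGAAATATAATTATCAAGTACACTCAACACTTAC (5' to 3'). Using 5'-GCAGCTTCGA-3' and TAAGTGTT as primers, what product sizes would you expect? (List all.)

The forward primer GCAGCTTCGA matches the top strand at positions 50–59, 60–69, 135–144.
The reverse primer's reverse complement is AACACTTA, matching at positions 173–180.
Each forward site pairs with the reverse site to give a product ending at position 180: sizes 131, 121, 46 bp.

131 bp, 121 bp, 46 bp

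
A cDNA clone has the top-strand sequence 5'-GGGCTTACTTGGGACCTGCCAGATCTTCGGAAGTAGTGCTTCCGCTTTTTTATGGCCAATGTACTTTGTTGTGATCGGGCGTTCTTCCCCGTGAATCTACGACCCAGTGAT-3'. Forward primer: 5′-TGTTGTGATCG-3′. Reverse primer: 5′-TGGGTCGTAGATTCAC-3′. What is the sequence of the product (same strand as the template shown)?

Scanning the template, TGTTGTGATCG occurs at positions 67–77; this primer anneals to the bottom strand there with its 3' end pointing downstream.
Taking the reverse complement of TGGGTCGTAGATTCAC gives GTGAATCTACGACCCA, found at positions 91–106 on the template; the primer anneals here to the top strand with its 3' end pointing upstream.
The product is the template from position 67 through 106 (40 bp).

5'-TGTTGTGATCGGGCGTTCTTCCCCGTGAATCTACGACCCA-3'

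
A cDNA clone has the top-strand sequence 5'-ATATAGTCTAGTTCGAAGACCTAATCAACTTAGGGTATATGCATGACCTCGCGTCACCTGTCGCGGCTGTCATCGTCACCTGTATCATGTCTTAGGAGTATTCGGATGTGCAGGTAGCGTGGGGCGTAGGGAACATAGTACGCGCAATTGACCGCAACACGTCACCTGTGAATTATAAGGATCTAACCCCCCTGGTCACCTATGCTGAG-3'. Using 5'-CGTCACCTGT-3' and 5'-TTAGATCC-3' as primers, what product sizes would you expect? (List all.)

135 bp, 113 bp, 27 bp

The forward primer CGTCACCTGT matches the top strand at positions 52–61, 74–83, 160–169.
The reverse primer's reverse complement is GGATCTAA, matching at positions 179–186.
Each forward site pairs with the reverse site to give a product ending at position 186: sizes 135, 113, 27 bp.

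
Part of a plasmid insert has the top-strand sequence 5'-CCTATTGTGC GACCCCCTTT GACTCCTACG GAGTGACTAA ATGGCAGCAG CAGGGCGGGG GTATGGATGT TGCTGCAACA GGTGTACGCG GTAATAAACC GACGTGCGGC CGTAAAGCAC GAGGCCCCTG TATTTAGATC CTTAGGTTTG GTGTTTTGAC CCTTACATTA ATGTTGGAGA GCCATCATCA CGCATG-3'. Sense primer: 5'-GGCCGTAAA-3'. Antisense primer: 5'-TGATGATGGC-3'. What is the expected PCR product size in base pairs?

83 bp

Scanning the template, GGCCGTAAA occurs at positions 108–116; this primer anneals to the bottom strand there with its 3' end pointing downstream.
The reverse primer's reverse complement is GCCATCATCA, which matches the template at positions 181–190.
Product length = (reverse-primer end) − (forward-primer start) + 1 = 190 − 108 + 1 = 83 bp.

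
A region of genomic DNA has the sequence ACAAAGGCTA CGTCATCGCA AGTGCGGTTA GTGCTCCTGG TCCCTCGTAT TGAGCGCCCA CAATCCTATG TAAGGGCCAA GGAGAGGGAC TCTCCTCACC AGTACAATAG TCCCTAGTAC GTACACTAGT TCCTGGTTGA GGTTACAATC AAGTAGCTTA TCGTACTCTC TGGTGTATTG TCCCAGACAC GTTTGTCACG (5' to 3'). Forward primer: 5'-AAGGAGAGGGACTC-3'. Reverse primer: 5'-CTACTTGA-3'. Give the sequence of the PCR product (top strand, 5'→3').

5'-AAGGAGAGGGACTCTCCTCACCAGTACAATAGTCCCTAGTACGTACACTAGTTCCTGGTTGAGGTTACAATCAAGTAG-3'

Forward primer AAGGAGAGGGACTC is found on the top strand at positions 79–92.
Taking the reverse complement of CTACTTGA gives TCAAGTAG, found at positions 149–156 on the template; the primer anneals here to the top strand with its 3' end pointing upstream.
The product is the template from position 79 through 156 (78 bp).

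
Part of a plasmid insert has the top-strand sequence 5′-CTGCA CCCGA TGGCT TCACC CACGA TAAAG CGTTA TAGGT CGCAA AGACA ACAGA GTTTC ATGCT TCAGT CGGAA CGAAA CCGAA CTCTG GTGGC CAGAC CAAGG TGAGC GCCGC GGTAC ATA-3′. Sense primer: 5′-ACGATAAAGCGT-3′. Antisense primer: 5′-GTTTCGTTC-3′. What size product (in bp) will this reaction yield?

Forward primer ACGATAAAGCGT is found on the top strand at positions 22–33.
Taking the reverse complement of GTTTCGTTC gives GAACGAAAC, found at positions 73–81 on the template; the primer anneals here to the top strand with its 3' end pointing upstream.
The product runs from position 22 to position 81, so its length is 81 − 22 + 1 = 60 bp.

60 bp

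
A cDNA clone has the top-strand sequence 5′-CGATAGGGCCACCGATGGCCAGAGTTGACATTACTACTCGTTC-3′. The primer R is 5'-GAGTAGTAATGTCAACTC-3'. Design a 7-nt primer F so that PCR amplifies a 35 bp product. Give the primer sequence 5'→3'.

5'-AGGGCCA-3'

The reverse primer's reverse complement GAGTTGACATTACTACTC matches the template at positions 22–39, so the product ends at position 39.
A 35 bp product then starts at position 39 − 35 + 1 = 5.
The forward primer is identical to the top strand there: AGGGCCA.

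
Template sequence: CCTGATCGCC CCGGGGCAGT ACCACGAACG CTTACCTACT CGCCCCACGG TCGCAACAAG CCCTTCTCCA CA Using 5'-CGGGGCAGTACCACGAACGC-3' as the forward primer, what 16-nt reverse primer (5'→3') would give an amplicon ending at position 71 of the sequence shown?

The forward primer binds at positions 12–31; the product's 3' end on the top strand is position 71.
The reverse primer anneals to the top strand over positions 56–71, i.e. to ACAAGCCCTTCTCCAC.
Its sequence written 5'→3' is the reverse complement: GTGGAGAAGGGCTTGT.

5'-GTGGAGAAGGGCTTGT-3'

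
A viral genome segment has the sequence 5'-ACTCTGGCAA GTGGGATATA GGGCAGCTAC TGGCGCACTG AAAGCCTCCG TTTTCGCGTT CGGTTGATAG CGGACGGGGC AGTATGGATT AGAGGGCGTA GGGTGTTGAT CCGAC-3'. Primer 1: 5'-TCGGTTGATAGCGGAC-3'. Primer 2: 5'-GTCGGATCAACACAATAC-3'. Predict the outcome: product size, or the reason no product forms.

Primer 2 (GTCGGATCAACACAATAC) does not match the top strand, and its reverse complement GTATTGTGTTGATCCGAC does not match either.
With no annealing site for primer 2, no amplification occurs.

No product — primer 2 has no binding site in the template.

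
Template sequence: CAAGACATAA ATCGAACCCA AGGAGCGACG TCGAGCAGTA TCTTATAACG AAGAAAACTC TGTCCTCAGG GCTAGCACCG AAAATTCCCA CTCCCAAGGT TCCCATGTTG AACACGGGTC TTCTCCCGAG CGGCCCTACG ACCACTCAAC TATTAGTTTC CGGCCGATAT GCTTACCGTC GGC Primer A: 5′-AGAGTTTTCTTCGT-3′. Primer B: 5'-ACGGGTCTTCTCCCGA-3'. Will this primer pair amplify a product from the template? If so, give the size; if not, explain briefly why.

Primer A (AGAGTTTTCTTCGT) has reverse complement ACGAAGAAAACTCT, which matches the top strand at positions 48–61; primer A anneals to the top strand there with its 3' end pointing upstream toward position 48.
Primer B (ACGGGTCTTCTCCCGA) matches the top strand directly at positions 114–129; it anneals to the bottom strand with its 3' end pointing downstream toward position 129.
The 3' ends diverge (primer A extends toward position 1, primer B toward position 183), so the primers never converge on a shared product.

No product — the primers' 3' ends point away from each other.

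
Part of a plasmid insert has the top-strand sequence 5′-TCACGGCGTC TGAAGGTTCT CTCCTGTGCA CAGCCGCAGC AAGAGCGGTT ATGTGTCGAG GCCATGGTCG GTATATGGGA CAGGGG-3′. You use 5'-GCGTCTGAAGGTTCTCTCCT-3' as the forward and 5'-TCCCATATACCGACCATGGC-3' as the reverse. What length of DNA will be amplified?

75 bp

Scanning the template, GCGTCTGAAGGTTCTCTCCT occurs at positions 6–25; this primer anneals to the bottom strand there with its 3' end pointing downstream.
The reverse primer's reverse complement is GCCATGGTCGGTATATGGGA, which matches the template at positions 61–80.
The product runs from position 6 to position 80, so its length is 80 − 6 + 1 = 75 bp.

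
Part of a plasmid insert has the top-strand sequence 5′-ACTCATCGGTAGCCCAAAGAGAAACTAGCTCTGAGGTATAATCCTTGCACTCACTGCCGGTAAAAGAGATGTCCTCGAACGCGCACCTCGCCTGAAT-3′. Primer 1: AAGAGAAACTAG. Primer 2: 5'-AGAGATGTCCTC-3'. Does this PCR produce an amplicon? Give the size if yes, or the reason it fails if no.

Primer 1 (AAGAGAAACTAG) matches the top strand at positions 17–28 (3' end points downstream).
Primer 2 (AGAGATGTCCTC) also matches the top strand directly, at positions 65–76 — its reverse complement GAGGACATCTCT is not present.
Both primers anneal to the bottom strand with 3' ends pointing the same way, so neither can prime synthesis back toward the other.

No product — both primers anneal to the same strand and extend in the same direction.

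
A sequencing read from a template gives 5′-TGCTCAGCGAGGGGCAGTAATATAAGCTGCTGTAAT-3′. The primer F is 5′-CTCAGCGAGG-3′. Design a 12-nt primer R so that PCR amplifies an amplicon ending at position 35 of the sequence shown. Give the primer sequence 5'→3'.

The forward primer binds at positions 3–12; the product's 3' end on the top strand is position 35.
The reverse primer anneals to the top strand over positions 24–35, i.e. to AAGCTGCTGTAA.
Its sequence written 5'→3' is the reverse complement: TTACAGCAGCTT.

5'-TTACAGCAGCTT-3'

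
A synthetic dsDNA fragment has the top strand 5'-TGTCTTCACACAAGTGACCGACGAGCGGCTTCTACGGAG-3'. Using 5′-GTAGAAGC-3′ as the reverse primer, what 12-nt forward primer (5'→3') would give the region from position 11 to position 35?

5'-CAAGTGACCGAC-3'

The reverse primer's reverse complement GCTTCTAC matches the template at positions 28–35; the product starts at position 11.
The forward primer is identical to the top strand over positions 11–22: CAAGTGACCGAC.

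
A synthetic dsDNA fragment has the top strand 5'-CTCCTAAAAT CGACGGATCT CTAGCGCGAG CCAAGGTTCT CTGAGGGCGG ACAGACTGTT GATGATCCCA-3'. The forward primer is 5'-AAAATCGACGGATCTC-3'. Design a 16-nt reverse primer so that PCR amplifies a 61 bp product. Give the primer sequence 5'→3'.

The forward primer binds at positions 6–21, so a 61 bp product ends at position 6 + 61 − 1 = 66.
The reverse primer anneals to the top strand over positions 51–66, i.e. to ACAGACTGTTGATGAT.
Its sequence written 5'→3' is the reverse complement: ATCATCAACAGTCTGT.

5'-ATCATCAACAGTCTGT-3'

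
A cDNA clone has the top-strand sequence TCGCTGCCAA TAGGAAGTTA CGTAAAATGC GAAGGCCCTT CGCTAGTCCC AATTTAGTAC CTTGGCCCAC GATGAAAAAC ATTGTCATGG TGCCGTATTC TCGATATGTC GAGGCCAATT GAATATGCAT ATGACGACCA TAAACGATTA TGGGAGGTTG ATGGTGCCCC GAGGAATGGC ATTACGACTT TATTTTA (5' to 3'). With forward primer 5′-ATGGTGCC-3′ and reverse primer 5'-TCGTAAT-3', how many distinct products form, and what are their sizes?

Two products: 101 bp, 27 bp

The forward primer ATGGTGCC matches the top strand at positions 87–94, 161–168.
The reverse primer's reverse complement is ATTACGA, matching at positions 181–187.
Each forward site pairs with the reverse site to give a product ending at position 187: sizes 101, 27 bp.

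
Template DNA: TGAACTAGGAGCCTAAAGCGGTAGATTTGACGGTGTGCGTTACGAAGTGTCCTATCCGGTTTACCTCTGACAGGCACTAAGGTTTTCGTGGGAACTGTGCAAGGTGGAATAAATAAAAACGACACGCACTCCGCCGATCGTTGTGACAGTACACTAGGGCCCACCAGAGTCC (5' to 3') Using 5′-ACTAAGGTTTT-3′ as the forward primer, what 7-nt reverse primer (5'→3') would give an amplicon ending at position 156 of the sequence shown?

5'-TAGTGTA-3'

The forward primer binds at positions 76–86; the product's 3' end on the top strand is position 156.
The reverse primer anneals to the top strand over positions 150–156, i.e. to TACACTA.
Its sequence written 5'→3' is the reverse complement: TAGTGTA.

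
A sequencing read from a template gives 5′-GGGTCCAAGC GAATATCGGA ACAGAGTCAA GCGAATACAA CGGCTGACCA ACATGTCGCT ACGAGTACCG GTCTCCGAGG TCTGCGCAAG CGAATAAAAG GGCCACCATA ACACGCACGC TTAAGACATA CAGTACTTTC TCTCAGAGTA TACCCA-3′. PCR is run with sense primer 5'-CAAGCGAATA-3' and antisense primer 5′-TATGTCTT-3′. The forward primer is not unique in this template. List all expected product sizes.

The forward primer CAAGCGAATA matches the top strand at positions 6–15, 28–37, 87–96.
The reverse primer's reverse complement is AAGACATA, matching at positions 123–130.
Each forward site pairs with the reverse site to give a product ending at position 130: sizes 125, 103, 44 bp.

125 bp, 103 bp, 44 bp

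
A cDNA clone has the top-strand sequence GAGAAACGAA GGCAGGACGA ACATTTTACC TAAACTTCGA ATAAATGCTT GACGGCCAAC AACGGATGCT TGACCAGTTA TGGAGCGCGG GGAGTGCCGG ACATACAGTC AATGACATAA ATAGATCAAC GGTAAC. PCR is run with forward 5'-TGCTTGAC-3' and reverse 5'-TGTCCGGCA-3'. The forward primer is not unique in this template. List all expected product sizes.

58 bp, 37 bp

The forward primer TGCTTGAC matches the top strand at positions 46–53, 67–74.
The reverse primer's reverse complement is TGCCGGACA, matching at positions 95–103.
Each forward site pairs with the reverse site to give a product ending at position 103: sizes 58, 37 bp.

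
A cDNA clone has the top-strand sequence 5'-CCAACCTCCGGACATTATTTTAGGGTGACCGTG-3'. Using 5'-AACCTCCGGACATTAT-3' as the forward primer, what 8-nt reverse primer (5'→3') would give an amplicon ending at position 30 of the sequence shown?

5'-GGTCACCC-3'

The forward primer binds at positions 3–18; the product's 3' end on the top strand is position 30.
The reverse primer anneals to the top strand over positions 23–30, i.e. to GGGTGACC.
Its sequence written 5'→3' is the reverse complement: GGTCACCC.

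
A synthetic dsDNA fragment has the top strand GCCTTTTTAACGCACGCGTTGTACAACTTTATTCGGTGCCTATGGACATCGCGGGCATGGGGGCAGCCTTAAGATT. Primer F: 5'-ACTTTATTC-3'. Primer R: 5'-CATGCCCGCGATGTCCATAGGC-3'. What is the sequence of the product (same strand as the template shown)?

5'-ACTTTATTCGGTGCCTATGGACATCGCGGGCATG-3'

The forward primer matches the template at positions 26–34.
Taking the reverse complement of CATGCCCGCGATGTCCATAGGC gives GCCTATGGACATCGCGGGCATG, found at positions 38–59 on the template; the primer anneals here to the top strand with its 3' end pointing upstream.
The product is the template from position 26 through 59 (34 bp).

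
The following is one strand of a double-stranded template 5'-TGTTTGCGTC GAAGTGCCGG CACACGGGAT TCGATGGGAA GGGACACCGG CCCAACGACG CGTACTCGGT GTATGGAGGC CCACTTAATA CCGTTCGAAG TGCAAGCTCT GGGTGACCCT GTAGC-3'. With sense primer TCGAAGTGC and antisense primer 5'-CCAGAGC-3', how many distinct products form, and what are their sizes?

Two products: 104 bp, 18 bp

The forward primer TCGAAGTGC matches the top strand at positions 9–17, 95–103.
The reverse primer's reverse complement is GCTCTGG, matching at positions 106–112.
Each forward site pairs with the reverse site to give a product ending at position 112: sizes 104, 18 bp.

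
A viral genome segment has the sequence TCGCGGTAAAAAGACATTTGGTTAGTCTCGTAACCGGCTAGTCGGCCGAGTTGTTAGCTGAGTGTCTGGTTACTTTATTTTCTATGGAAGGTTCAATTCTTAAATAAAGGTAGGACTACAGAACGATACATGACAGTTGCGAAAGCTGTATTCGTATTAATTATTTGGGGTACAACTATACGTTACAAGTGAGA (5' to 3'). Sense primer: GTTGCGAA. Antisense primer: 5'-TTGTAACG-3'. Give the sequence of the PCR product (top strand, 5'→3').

Scanning the template, GTTGCGAA occurs at positions 136–143; this primer anneals to the bottom strand there with its 3' end pointing downstream.
The reverse primer's reverse complement is CGTTACAA, which matches the template at positions 181–188.
The product is the template from position 136 through 188 (53 bp).

5'-GTTGCGAAAGCTGTATTCGTATTAATTATTTGGGGTACAACTATACGTTACAA-3'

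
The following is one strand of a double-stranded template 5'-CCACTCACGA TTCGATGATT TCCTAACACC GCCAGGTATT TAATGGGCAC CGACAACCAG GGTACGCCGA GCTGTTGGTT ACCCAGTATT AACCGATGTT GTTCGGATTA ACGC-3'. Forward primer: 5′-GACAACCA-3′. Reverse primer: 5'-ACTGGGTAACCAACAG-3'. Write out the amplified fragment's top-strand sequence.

The forward primer matches the template at positions 52–59.
Reverse complement of the reverse primer: CTGTTGGTTACCCAGT. This occurs on the top strand at positions 72–87.
The product is the template from position 52 through 87 (36 bp).

5'-GACAACCAGGGTACGCCGAGCTGTTGGTTACCCAGT-3'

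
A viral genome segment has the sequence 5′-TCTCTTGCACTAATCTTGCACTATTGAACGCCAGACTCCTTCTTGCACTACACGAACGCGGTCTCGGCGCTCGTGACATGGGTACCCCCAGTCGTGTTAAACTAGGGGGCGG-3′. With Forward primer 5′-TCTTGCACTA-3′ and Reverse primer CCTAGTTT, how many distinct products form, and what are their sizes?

Three products: 104 bp, 93 bp, 66 bp

The forward primer TCTTGCACTA matches the top strand at positions 3–12, 14–23, 41–50.
The reverse primer's reverse complement is AAACTAGG, matching at positions 99–106.
Each forward site pairs with the reverse site to give a product ending at position 106: sizes 104, 93, 66 bp.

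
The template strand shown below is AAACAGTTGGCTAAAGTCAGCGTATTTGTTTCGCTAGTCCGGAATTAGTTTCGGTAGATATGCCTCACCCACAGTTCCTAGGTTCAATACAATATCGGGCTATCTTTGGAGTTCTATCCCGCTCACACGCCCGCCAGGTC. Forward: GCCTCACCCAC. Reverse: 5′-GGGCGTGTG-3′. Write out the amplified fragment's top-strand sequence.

5'-GCCTCACCCACAGTTCCTAGGTTCAATACAATATCGGGCTATCTTTGGAGTTCTATCCCGCTCACACGCCC-3'

Scanning the template, GCCTCACCCAC occurs at positions 62–72; this primer anneals to the bottom strand there with its 3' end pointing downstream.
The reverse primer's reverse complement is CACACGCCC, which matches the template at positions 124–132.
The product is the template from position 62 through 132 (71 bp).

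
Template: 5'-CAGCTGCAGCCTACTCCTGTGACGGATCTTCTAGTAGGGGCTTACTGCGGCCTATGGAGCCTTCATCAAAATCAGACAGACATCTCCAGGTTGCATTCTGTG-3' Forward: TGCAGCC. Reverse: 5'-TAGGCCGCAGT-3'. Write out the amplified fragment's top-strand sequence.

5'-TGCAGCCTACTCCTGTGACGGATCTTCTAGTAGGGGCTTACTGCGGCCTA-3'

Scanning the template, TGCAGCC occurs at positions 5–11; this primer anneals to the bottom strand there with its 3' end pointing downstream.
Reverse complement of the reverse primer: ACTGCGGCCTA. This occurs on the top strand at positions 44–54.
The product is the template from position 5 through 54 (50 bp).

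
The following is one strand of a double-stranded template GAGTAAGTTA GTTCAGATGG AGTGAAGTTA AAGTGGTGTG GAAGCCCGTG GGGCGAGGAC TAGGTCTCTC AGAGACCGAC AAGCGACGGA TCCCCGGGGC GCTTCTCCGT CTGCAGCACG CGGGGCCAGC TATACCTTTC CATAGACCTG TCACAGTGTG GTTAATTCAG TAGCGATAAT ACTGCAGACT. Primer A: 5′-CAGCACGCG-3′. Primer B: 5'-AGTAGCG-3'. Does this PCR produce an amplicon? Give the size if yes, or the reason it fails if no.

Primer A (CAGCACGCG) matches the top strand at positions 114–122 (3' end points downstream).
Primer B (AGTAGCG) also matches the top strand directly, at positions 169–175 — its reverse complement CGCTACT is not present.
Both primers anneal to the bottom strand with 3' ends pointing the same way, so neither can prime synthesis back toward the other.

No product — both primers anneal to the same strand and extend in the same direction.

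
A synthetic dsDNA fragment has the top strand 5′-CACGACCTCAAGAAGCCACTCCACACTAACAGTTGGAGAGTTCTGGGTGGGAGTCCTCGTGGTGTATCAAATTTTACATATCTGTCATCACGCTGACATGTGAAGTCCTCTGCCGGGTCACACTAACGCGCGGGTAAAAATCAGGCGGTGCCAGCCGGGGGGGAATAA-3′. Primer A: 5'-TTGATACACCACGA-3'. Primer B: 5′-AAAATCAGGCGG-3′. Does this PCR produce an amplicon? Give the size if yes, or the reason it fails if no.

Primer A (TTGATACACCACGA) has reverse complement TCGTGGTGTATCAA, which matches the top strand at positions 57–70; primer A anneals to the top strand there with its 3' end pointing upstream toward position 57.
Primer B (AAAATCAGGCGG) matches the top strand directly at positions 137–148; it anneals to the bottom strand with its 3' end pointing downstream toward position 148.
The 3' ends diverge (primer A extends toward position 1, primer B toward position 168), so the primers never converge on a shared product.

No product — the primers' 3' ends point away from each other.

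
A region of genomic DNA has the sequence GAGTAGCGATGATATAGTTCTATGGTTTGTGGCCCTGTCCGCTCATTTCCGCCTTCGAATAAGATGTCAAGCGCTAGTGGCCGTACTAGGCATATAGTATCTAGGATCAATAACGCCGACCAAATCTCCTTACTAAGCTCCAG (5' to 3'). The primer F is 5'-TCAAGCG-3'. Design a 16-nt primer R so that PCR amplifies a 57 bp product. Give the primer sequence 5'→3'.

The forward primer binds at positions 67–73, so a 57 bp product ends at position 67 + 57 − 1 = 123.
The reverse primer anneals to the top strand over positions 108–123, i.e. to CAATAACGCCGACCAA.
Its sequence written 5'→3' is the reverse complement: TTGGTCGGCGTTATTG.

5'-TTGGTCGGCGTTATTG-3'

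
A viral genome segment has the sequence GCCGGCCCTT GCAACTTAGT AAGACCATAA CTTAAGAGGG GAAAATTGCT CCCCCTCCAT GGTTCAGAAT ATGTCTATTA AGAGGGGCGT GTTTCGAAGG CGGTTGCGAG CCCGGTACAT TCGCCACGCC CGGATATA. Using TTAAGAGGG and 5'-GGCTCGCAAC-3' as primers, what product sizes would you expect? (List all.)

The forward primer TTAAGAGGG matches the top strand at positions 32–40, 78–86.
The reverse primer's reverse complement is GTTGCGAGCC, matching at positions 103–112.
Each forward site pairs with the reverse site to give a product ending at position 112: sizes 81, 35 bp.

81 bp, 35 bp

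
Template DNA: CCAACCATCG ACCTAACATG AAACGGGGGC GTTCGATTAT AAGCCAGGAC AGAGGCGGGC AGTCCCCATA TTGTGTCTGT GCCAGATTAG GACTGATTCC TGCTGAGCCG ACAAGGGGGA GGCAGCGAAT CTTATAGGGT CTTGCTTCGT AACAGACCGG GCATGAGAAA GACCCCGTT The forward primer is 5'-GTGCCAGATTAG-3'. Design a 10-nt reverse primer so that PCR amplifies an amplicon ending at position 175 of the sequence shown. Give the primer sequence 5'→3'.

5'-GGGTCTTTCT-3'

The forward primer binds at positions 79–90; the product's 3' end on the top strand is position 175.
The reverse primer anneals to the top strand over positions 166–175, i.e. to AGAAAGACCC.
Its sequence written 5'→3' is the reverse complement: GGGTCTTTCT.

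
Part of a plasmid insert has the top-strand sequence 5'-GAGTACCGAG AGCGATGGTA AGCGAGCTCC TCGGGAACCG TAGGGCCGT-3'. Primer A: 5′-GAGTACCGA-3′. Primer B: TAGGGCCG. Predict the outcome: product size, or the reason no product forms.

No product — both primers anneal to the same strand and extend in the same direction.

Primer A (GAGTACCGA) matches the top strand at positions 1–9 (3' end points downstream).
Primer B (TAGGGCCG) also matches the top strand directly, at positions 41–48 — its reverse complement CGGCCCTA is not present.
Both primers anneal to the bottom strand with 3' ends pointing the same way, so neither can prime synthesis back toward the other.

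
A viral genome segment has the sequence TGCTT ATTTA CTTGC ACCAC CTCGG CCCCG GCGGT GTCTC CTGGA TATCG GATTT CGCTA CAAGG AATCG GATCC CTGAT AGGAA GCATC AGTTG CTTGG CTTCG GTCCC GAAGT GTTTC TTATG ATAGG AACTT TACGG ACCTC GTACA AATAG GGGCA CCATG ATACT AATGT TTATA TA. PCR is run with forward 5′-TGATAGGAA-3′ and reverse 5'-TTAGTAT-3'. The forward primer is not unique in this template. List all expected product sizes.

The forward primer TGATAGGAA matches the top strand at positions 77–85, 124–132.
The reverse primer's reverse complement is ATACTAA, matching at positions 166–172.
Each forward site pairs with the reverse site to give a product ending at position 172: sizes 96, 49 bp.

96 bp, 49 bp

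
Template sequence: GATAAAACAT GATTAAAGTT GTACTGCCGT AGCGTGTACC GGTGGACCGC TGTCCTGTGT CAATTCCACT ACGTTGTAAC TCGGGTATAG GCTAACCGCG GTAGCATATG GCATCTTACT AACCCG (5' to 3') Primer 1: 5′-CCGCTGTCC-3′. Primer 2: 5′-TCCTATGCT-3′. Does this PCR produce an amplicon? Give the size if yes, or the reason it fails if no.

Primer 2 (TCCTATGCT) does not match the top strand, and its reverse complement AGCATAGGA does not match either.
With no annealing site for primer 2, no amplification occurs.

No product — primer 2 has no binding site in the template.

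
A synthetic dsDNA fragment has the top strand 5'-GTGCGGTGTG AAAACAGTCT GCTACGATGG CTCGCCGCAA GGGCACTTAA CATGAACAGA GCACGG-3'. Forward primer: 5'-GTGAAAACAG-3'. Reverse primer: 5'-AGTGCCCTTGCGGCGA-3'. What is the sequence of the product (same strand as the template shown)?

5'-GTGAAAACAGTCTGCTACGATGGCTCGCCGCAAGGGCACT-3'

Forward primer GTGAAAACAG is found on the top strand at positions 8–17.
The reverse primer's reverse complement is TCGCCGCAAGGGCACT, which matches the template at positions 32–47.
The product is the template from position 8 through 47 (40 bp).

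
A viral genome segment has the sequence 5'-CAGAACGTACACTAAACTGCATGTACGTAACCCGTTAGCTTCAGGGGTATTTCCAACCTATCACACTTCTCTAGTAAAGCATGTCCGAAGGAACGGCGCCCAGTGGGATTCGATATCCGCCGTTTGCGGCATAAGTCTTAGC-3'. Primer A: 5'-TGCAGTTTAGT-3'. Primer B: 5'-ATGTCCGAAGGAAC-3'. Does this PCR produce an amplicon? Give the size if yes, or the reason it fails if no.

No product — the primers' 3' ends point away from each other.

Primer A (TGCAGTTTAGT) has reverse complement ACTAAACTGCA, which matches the top strand at positions 11–21; primer A anneals to the top strand there with its 3' end pointing upstream toward position 11.
Primer B (ATGTCCGAAGGAAC) matches the top strand directly at positions 81–94; it anneals to the bottom strand with its 3' end pointing downstream toward position 94.
The 3' ends diverge (primer A extends toward position 1, primer B toward position 142), so the primers never converge on a shared product.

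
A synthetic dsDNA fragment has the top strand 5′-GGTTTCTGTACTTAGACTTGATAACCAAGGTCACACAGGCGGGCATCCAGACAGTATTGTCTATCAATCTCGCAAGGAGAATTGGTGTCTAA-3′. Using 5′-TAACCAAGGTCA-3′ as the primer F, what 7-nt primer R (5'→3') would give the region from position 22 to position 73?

The product's 3' end on the top strand is position 73.
The reverse primer anneals to the top strand over positions 67–73, i.e. to ATCTCGC.
Its sequence written 5'→3' is the reverse complement: GCGAGAT.

5'-GCGAGAT-3'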